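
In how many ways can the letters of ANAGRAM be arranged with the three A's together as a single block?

120

Treat the 3 copies of A as a single block. The multiset to arrange is then {AAA, G, M, N, R}, 5 items in all.
All 5 items are distinct, so there are (5)! = 120 arrangements.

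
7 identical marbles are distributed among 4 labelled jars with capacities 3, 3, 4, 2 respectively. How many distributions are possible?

37

Ignoring the caps, the number of non-negative solutions to x_1+…+x_4 = 7 is C(10,3) = 120.
Subtract solutions that violate a single cap (substitute x_i' = x_i − (cap_i+1)): x_1 ≥ 4 gives C(6,3) = 20; x_2 ≥ 4 gives C(6,3) = 20; x_3 ≥ 5 gives C(5,3) = 10; x_4 ≥ 3 gives C(7,3) = 35. Together 85.
Add back pairs where two caps are both exceeded: 0 + 0 + 1 + 0 + 1 + 0 = 2.
By inclusion–exclusion the count is 120 − 85 + 2 = 37.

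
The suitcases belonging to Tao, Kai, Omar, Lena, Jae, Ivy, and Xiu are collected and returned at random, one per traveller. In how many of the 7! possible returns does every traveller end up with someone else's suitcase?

1854

This is the derangement count D_7: permutations of 7 items with no fixed point.
By inclusion–exclusion this is Σ_{j=0}^{7} (−1)^j C(7,j)·(7−j)!.
Computing: 5040 − 5040 + 2520 − 840 + 210 − 42 + 7 − 1 = 1854.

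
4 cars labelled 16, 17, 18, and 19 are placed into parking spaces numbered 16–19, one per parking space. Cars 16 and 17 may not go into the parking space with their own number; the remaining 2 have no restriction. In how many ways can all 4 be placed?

14

Let Aᵢ (for i ∈ {16, 17}) be the placements that put car i in its forbidden parking space. Any j of these fix j positions, leaving (4−j)! ways to fill the rest, and there are C(2,j) ways to pick which j.
By inclusion–exclusion, the number of valid placements is Σ_{j=0}^{2} (−1)^j C(2,j)·(4−j)!.
Computing: 24 − 12 + 2 = 14.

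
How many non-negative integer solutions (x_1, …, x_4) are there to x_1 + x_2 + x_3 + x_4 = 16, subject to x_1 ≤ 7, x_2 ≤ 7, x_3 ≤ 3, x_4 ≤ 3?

Without the upper bounds there are C(19,3) = 969 ways to split 16 among 4 variables.
Subtract solutions that violate a single cap (substitute x_i' = x_i − (cap_i+1)): x_1 ≥ 8 gives C(11,3) = 165; x_2 ≥ 8 gives C(11,3) = 165; x_3 ≥ 4 gives C(15,3) = 455; x_4 ≥ 4 gives C(15,3) = 455. Together 1240.
Add back pairs where two caps are both exceeded: 1 + 35 + 35 + 35 + 35 + 165 = 306.
Subtract triples: 0 + 0 + 1 + 1 = 2.
By inclusion–exclusion the count is 969 − 1240 + 306 − 2 = 33.

33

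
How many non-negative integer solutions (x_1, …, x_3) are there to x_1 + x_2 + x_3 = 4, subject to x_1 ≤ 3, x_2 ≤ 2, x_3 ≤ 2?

Ignoring the caps, the number of non-negative solutions to x_1+…+x_3 = 4 is C(6,2) = 15.
Subtract solutions that violate a single cap (substitute x_i' = x_i − (cap_i+1)): x_1 ≥ 4 gives C(2,2) = 1; x_2 ≥ 3 gives C(3,2) = 3; x_3 ≥ 3 gives C(3,2) = 3. Together 7.
No two caps can be exceeded simultaneously, so the pair terms are all 0.
By inclusion–exclusion the count is 15 − 7 + 0 = 8.

8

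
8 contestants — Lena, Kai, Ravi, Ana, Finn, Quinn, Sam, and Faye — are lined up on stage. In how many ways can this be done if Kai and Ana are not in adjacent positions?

There are 8! = 40320 arrangements in all. If Kai and Ana are adjacent, merging them into one block gives 2·(7)! = 10080 arrangements.
So 40320 − 10080 = 30240 arrangements keep them apart.

30240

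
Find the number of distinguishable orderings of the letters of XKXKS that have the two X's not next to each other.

There are 5!/(2!·2!) = 30 arrangements of XKXKS in total.
If the two X's are adjacent, glue them into one block, leaving 4 items to arrange: (4)!/(2!) = 12 ways.
Subtracting, 30 − 12 = 18 arrangements keep the X's apart.

18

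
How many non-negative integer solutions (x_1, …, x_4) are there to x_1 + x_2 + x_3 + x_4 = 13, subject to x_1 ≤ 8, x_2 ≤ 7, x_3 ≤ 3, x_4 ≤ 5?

154

By stars and bars, unrestricted non-negative solutions to x_1+…+x_4 = 13 number C(13+3,3) = 560.
Subtract solutions that violate a single cap (substitute x_i' = x_i − (cap_i+1)): x_1 ≥ 9 gives C(7,3) = 35; x_2 ≥ 8 gives C(8,3) = 56; x_3 ≥ 4 gives C(12,3) = 220; x_4 ≥ 6 gives C(10,3) = 120. Together 431.
Add back pairs where two caps are both exceeded: 0 + 1 + 0 + 4 + 0 + 20 = 25.
By inclusion–exclusion the count is 560 − 431 + 25 = 154.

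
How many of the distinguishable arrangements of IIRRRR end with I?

Fix I in the last position and arrange the remaining 5 letters.
Those 5 letters have R appearing 4 times, giving (5)!/(4!) = 5.

5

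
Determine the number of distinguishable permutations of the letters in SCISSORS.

1680

SCISSORS has 8 letters with S appearing 4 times.
The number of distinct arrangements is 8!/(4!) = 40320/24 = 1680.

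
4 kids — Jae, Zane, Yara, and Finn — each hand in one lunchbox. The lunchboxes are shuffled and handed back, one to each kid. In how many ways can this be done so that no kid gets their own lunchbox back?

This is the derangement count D_4: permutations of 4 items with no fixed point.
By inclusion–exclusion this is Σ_{j=0}^{4} (−1)^j C(4,j)·(4−j)!.
Computing: 24 − 24 + 12 − 4 + 1 = 9.

9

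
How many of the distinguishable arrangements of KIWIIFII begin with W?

42

With the first slot taken by W, it remains to arrange the other 7 letters (KIIIFII).
Those 7 letters have I appearing 5 times, giving (7)!/(5!) = 42.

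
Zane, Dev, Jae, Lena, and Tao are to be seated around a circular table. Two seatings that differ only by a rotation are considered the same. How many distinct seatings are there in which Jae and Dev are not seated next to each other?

12

All circular seatings of 5 people number (4)! = 24.
Those with Jae next to Dev: fuse the pair into one unit and seat 4 units around a circle — 2·(3)! = 12.
Subtracting, 24 − 12 = 12.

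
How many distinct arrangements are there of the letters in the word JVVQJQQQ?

Letter multiplicities in JVVQJQQQ: J×2, Q×4, V×2.
So there are 8! / (4!·2!·2!) = 420 distinguishable arrangements.

420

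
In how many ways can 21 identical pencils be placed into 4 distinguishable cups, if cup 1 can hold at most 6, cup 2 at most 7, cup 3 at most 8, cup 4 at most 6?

By stars and bars, unrestricted non-negative solutions to x_1+…+x_4 = 21 number C(21+3,3) = 2024.
Subtract solutions that violate a single cap (substitute x_i' = x_i − (cap_i+1)): x_1 ≥ 7 gives C(17,3) = 680; x_2 ≥ 8 gives C(16,3) = 560; x_3 ≥ 9 gives C(15,3) = 455; x_4 ≥ 7 gives C(17,3) = 680. Together 2375.
Add back pairs where two caps are both exceeded: 84 + 56 + 120 + 35 + 84 + 56 = 435.
By inclusion–exclusion the count is 2024 − 2375 + 435 = 84.

84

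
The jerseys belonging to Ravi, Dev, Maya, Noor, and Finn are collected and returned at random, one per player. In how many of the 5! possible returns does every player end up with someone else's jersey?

Let Aᵢ be the assignments in which player i gets their old jersey. We want the size of the complement of A₁∪…∪A_5.
By inclusion–exclusion this is Σ_{j=0}^{5} (−1)^j C(5,j)·(5−j)!.
Computing: 120 − 120 + 60 − 20 + 5 − 1 = 44.

44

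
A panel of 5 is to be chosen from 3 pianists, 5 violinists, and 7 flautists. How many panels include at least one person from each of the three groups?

Total 5-person selections from all 15: C(15,5) = 3003.
Selections missing a whole group: no pianists → C(12,5) = 792; no violinists → C(10,5) = 252; no flautists → C(8,5) = 56.
Add back selections omitting two groups (i.e. drawn from a single group): C(3,5) + C(5,5) + C(7,5) = 22.
By inclusion–exclusion: 3003 − 1100 + 22 = 1925.

1925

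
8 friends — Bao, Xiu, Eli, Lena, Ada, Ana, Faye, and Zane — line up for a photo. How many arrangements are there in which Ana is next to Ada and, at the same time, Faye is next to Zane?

Treat {Ana,Ada} as one block (2 orders) and {Faye,Zane} as another (2 orders).
That leaves 6 units to arrange: 2 × 2 × 6! = 4 × 720 = 2880.

2880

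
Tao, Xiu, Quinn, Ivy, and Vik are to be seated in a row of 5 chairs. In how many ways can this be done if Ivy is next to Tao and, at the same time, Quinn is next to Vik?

Treat {Ivy,Tao} as one block (2 orders) and {Quinn,Vik} as another (2 orders).
That leaves 3 units to arrange: 2 × 2 × 3! = 4 × 6 = 24.

24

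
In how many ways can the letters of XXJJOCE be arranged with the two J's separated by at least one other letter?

Total arrangements of XXJJOCE: 7!/(2!·2!) = 1260.
If the two J's are adjacent, glue them into one block, leaving 6 items to arrange: (6)!/(2!) = 360 ways.
Hence 1260 − 360 = 900.

900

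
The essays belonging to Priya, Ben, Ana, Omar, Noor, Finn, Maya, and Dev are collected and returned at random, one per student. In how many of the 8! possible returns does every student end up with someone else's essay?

Count assignments avoiding every fixed point. For any j of the 8 students fixed to their own essay, the other 8−j can be arranged in (8−j)! ways.
By inclusion–exclusion this is Σ_{j=0}^{8} (−1)^j C(8,j)·(8−j)!.
Computing: 40320 − 40320 + 20160 − 6720 + 1680 − 336 + 56 − 8 + 1 = 14833.

14833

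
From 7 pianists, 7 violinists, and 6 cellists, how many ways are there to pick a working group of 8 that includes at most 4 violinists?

119405

Split by how many violinists are chosen (0 through 4).
Sum: C(7,0)·C(13,8) + C(7,1)·C(13,7) + C(7,2)·C(13,6) + C(7,3)·C(13,5) + C(7,4)·C(13,4) = 1287 + 12012 + 36036 + 45045 + 25025 = 119405.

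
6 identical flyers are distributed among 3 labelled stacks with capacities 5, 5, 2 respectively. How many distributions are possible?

16

By stars and bars, unrestricted non-negative solutions to x_1+…+x_3 = 6 number C(6+2,2) = 28.
Subtract solutions that violate a single cap (substitute x_i' = x_i − (cap_i+1)): x_1 ≥ 6 gives C(2,2) = 1; x_2 ≥ 6 gives C(2,2) = 1; x_3 ≥ 3 gives C(5,2) = 10. Together 12.
No two caps can be exceeded simultaneously, so the pair terms are all 0.
By inclusion–exclusion the count is 28 − 12 + 0 = 16.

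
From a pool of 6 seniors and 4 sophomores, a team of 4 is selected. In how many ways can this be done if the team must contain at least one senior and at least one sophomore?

194

Total 4-person selections from all 10: C(10,4) = 210.
Subtract selections that omit an entire group: no seniors → C(4,4) = 1; no sophomores → C(6,4) = 15.
Both groups omitted at once is impossible, so 210 − 16 = 194.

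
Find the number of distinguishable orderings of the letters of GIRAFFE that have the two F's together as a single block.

720

Treat the 2 copies of F as a single block. The multiset to arrange is then {FF, A, E, G, I, R}, 6 items in all.
All 6 items are distinct, so there are (6)! = 720 arrangements.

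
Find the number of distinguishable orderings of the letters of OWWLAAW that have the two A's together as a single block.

Treat the 2 copies of A as a single block. The multiset to arrange is then {AA, L, O, W, W, W}, 6 items in all.
That gives (6)!/(3!) = 120 arrangements.

120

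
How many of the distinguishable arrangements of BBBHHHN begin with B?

With the first slot taken by B, it remains to arrange the other 6 letters (BBHHHN).
Those 6 letters have B appearing twice and H appearing 3 times, giving (6)!/(3!·2!) = 60.

60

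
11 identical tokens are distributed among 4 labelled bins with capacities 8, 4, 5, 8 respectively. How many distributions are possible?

By stars and bars, unrestricted non-negative solutions to x_1+…+x_4 = 11 number C(11+3,3) = 364.
Subtract solutions that violate a single cap (substitute x_i' = x_i − (cap_i+1)): x_1 ≥ 9 gives C(5,3) = 10; x_2 ≥ 5 gives C(9,3) = 84; x_3 ≥ 6 gives C(8,3) = 56; x_4 ≥ 9 gives C(5,3) = 10. Together 160.
Add back pairs where two caps are both exceeded: 0 + 0 + 0 + 1 + 0 + 0 = 1.
By inclusion–exclusion the count is 364 − 160 + 1 = 205.

205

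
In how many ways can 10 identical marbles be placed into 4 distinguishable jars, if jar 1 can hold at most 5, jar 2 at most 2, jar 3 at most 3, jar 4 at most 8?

Ignoring the caps, the number of non-negative solutions to x_1+…+x_4 = 10 is C(13,3) = 286.
Subtract solutions that violate a single cap (substitute x_i' = x_i − (cap_i+1)): x_1 ≥ 6 gives C(7,3) = 35; x_2 ≥ 3 gives C(10,3) = 120; x_3 ≥ 4 gives C(9,3) = 84; x_4 ≥ 9 gives C(4,3) = 4. Together 243.
Add back pairs where two caps are both exceeded: 4 + 1 + 0 + 20 + 0 + 0 = 25.
By inclusion–exclusion the count is 286 − 243 + 25 = 68.

68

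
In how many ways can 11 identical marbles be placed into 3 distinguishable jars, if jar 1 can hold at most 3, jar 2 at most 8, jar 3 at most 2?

6

Without the upper bounds there are C(13,2) = 78 ways to split 11 among 3 jars.
Subtract solutions that violate a single cap (substitute x_i' = x_i − (cap_i+1)): x_1 ≥ 4 gives C(9,2) = 36; x_2 ≥ 9 gives C(4,2) = 6; x_3 ≥ 3 gives C(10,2) = 45. Together 87.
Add back pairs where two caps are both exceeded: 0 + 15 + 0 = 15.
By inclusion–exclusion the count is 78 − 87 + 15 = 6.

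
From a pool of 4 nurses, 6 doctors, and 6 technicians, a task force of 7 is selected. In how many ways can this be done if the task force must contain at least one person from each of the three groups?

With no constraint there are C(16,7) = 11440 possible selections.
Selections missing a whole group: no nurses → C(12,7) = 792; no doctors → C(10,7) = 120; no technicians → C(10,7) = 120.
Add back selections omitting two groups (i.e. drawn from a single group): C(4,7) + C(6,7) + C(6,7) = 0.
By inclusion–exclusion: 11440 − 1032 + 0 = 10408.

10408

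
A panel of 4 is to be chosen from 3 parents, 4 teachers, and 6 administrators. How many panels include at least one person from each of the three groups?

Unrestricted: C(13,4) = 715 ways to pick any 4 of the 13.
Subtract selections that omit an entire group: no parents → C(10,4) = 210; no teachers → C(9,4) = 126; no administrators → C(7,4) = 35.
Add back selections omitting two groups (i.e. drawn from a single group): C(3,4) + C(4,4) + C(6,4) = 16.
By inclusion–exclusion: 715 − 371 + 16 = 360.

360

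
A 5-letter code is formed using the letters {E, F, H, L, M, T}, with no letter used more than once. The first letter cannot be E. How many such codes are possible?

The first letter has 6−1 = 5 choices (anything except E).
The remaining 4 letters are filled from the other 5 symbols without repetition: 5 × 4 × 3 × 2 = 120.
Total: 5 × 120 = 600.

600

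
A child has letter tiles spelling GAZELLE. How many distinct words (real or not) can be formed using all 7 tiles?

1260

The 7 letters of GAZELLE have repeats: E appearing twice and L appearing twice.
Dividing 7! = 5040 by 2!·2! = 4 for the repeated letters gives 1260.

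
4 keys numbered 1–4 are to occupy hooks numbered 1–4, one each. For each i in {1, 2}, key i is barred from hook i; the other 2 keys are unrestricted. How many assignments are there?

14

Let Aᵢ (for i ∈ {1, 2}) be the placements that put key i in its forbidden hook. Any j of these fix j positions, leaving (4−j)! ways to fill the rest, and there are C(2,j) ways to pick which j.
By inclusion–exclusion, the number of valid placements is Σ_{j=0}^{2} (−1)^j C(2,j)·(4−j)!.
Computing: 24 − 12 + 2 = 14.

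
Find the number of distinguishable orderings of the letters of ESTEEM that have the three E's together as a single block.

24

Treat the 3 copies of E as a single block. The multiset to arrange is then {EEE, M, S, T}, 4 items in all.
All 4 items are distinct, so there are (4)! = 24 arrangements.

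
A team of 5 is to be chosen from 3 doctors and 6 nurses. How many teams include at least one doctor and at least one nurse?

120

Unrestricted: C(9,5) = 126 ways to pick any 5 of the 9.
Selections missing a whole group: no doctors → C(6,5) = 6; no nurses → C(3,5) = 0.
Both groups omitted at once is impossible, so 126 − 6 = 120.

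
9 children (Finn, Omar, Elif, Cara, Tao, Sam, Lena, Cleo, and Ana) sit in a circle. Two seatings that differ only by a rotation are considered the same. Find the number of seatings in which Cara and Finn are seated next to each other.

10080

Treat {Cara, Finn} as one unit (2 internal orders) and seat the resulting 8 units around the table: (7)! circular arrangements.
So 2 × (7)! = 2 × 5040 = 10080.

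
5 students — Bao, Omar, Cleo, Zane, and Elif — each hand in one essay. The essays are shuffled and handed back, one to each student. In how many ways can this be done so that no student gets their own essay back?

Let Aᵢ be the assignments in which student i gets their own essay. We want the size of the complement of A₁∪…∪A_5.
By inclusion–exclusion this is Σ_{j=0}^{5} (−1)^j C(5,j)·(5−j)!.
Computing: 120 − 120 + 60 − 20 + 5 − 1 = 44.

44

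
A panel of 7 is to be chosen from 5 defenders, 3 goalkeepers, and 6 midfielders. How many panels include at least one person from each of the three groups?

3058

With no constraint there are C(14,7) = 3432 possible selections.
Selections missing a whole group: no defenders → C(9,7) = 36; no goalkeepers → C(11,7) = 330; no midfielders → C(8,7) = 8.
Add back selections omitting two groups (i.e. drawn from a single group): C(5,7) + C(3,7) + C(6,7) = 0.
By inclusion–exclusion: 3432 − 374 + 0 = 3058.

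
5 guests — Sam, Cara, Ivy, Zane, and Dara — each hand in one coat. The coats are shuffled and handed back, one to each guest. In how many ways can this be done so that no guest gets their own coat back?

This is the derangement count D_5: permutations of 5 items with no fixed point.
By inclusion–exclusion this is Σ_{j=0}^{5} (−1)^j C(5,j)·(5−j)!.
Computing: 120 − 120 + 60 − 20 + 5 − 1 = 44.

44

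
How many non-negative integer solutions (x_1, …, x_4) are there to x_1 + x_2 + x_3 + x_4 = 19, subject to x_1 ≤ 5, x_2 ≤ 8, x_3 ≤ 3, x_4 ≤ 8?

52

Ignoring the caps, the number of non-negative solutions to x_1+…+x_4 = 19 is C(22,3) = 1540.
Subtract solutions that violate a single cap (substitute x_i' = x_i − (cap_i+1)): x_1 ≥ 6 gives C(16,3) = 560; x_2 ≥ 9 gives C(13,3) = 286; x_3 ≥ 4 gives C(18,3) = 816; x_4 ≥ 9 gives C(13,3) = 286. Together 1948.
Add back pairs where two caps are both exceeded: 35 + 220 + 35 + 84 + 4 + 84 = 462.
Subtract triples: 1 + 0 + 1 + 0 = 2.
By inclusion–exclusion the count is 1540 − 1948 + 462 − 2 = 52.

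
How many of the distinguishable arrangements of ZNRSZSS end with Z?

120

With the last slot taken by Z, it remains to arrange the other 6 letters (NRSZSS).
Those 6 letters have S appearing 3 times, giving (6)!/(3!) = 120.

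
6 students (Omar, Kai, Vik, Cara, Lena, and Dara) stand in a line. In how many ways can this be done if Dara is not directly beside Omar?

Of the 6! = 720 arrangements, those with Dara and Omar adjacent number 2 × 5! = 240 (treat the pair as a block with 2 internal orders).
Complementary counting: 720 − 240 = 480.

480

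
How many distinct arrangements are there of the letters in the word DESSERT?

1260

Letter multiplicities in DESSERT: D×1, E×2, R×1, S×2, T×1.
Dividing 7! = 5040 by 2!·2! = 4 for the repeated letters gives 1260.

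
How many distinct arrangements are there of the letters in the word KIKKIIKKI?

KIKKIIKKI has 9 letters with I appearing 4 times and K appearing 5 times.
The number of distinct arrangements is 9!/(5!·4!) = 362880/2880 = 126.

126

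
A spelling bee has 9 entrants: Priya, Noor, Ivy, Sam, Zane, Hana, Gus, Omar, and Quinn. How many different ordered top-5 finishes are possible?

This is an ordered selection of 5 from 9: P(9,5).
That gives 9 × 8 × 7 × 6 × 5 = 15120.

15120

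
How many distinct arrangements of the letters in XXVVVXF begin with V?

60

Fix V in the first position and arrange the remaining 6 letters.
Those 6 letters have V appearing twice and X appearing 3 times, giving (6)!/(3!·2!) = 60.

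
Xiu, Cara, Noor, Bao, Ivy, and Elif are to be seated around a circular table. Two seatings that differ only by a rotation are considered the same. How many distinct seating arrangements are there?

120

Around a circle, 6 distinct people have 6!/6 = (5)! = 120 rotationally distinct seatings.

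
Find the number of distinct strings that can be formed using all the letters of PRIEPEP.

The 7 letters of PRIEPEP have repeats: E appearing twice and P appearing 3 times.
Dividing 7! = 5040 by 3!·2! = 12 for the repeated letters gives 420.

420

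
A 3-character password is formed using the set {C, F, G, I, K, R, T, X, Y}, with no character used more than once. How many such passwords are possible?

This is a permutation of 3 out of 9: P(9,3) = 9!/6!.
That product is 9 × 8 × 7 = 504.

504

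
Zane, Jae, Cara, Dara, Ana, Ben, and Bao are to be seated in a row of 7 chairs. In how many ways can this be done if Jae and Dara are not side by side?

3600

There are 7! = 5040 arrangements in all. If Jae and Dara are adjacent, merging them into one block gives 2·(6)! = 1440 arrangements.
Complementary counting: 5040 − 1440 = 3600.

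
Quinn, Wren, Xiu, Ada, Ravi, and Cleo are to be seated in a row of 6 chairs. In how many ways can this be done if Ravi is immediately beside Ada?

240

Place the 4 others and the Ravi-Ada pair as 5 objects in a line; the pair has 2 internal arrangements.
So the count is 2·(5)! = 240.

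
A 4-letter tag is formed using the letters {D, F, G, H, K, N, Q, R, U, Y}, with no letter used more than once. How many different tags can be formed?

5040

With no repetition, fill the 4 letters in order: 10 choices, then 9, down to 7.
That product is 10 × 9 × 8 × 7 = 5040.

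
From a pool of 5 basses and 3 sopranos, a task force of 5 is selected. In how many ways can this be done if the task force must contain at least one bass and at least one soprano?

Total 5-person selections from all 8: C(8,5) = 56.
Subtract selections that omit an entire group: no basses → C(3,5) = 0; no sopranos → C(5,5) = 1.
Both groups omitted at once is impossible, so 56 − 1 = 55.

55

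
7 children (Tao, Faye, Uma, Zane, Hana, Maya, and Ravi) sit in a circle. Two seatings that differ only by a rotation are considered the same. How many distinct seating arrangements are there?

720

Fix one person's seat to break rotational symmetry; the remaining 6 people can be arranged in (6)! = 720 ways.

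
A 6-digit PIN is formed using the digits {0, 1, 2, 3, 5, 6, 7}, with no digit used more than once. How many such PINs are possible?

This is a permutation of 6 out of 7: P(7,6) = 7!/1!.
7 × 6 × 5 × 4 × 3 × 2 = 5040.

5040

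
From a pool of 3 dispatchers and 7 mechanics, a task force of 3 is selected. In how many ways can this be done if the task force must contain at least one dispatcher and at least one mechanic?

With no constraint there are C(10,3) = 120 possible selections.
Selections missing a whole group: no dispatchers → C(7,3) = 35; no mechanics → C(3,3) = 1.
Both groups omitted at once is impossible, so 120 − 36 = 84.

84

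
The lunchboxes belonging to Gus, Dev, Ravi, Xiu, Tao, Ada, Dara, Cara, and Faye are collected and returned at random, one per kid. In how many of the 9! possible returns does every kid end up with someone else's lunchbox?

Count assignments avoiding every fixed point. For any j of the 9 kids fixed to their own lunchbox, the other 9−j can be arranged in (9−j)! ways.
By inclusion–exclusion this is Σ_{j=0}^{9} (−1)^j C(9,j)·(9−j)!.
Computing: 362880 − 362880 + 181440 − 60480 + 15120 − 3024 + 504 − 72 + 9 − 1 = 133496.

133496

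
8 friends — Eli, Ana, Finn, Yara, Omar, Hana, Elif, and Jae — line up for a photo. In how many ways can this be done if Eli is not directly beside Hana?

There are 8! = 40320 arrangements in all. If Eli and Hana are adjacent, merging them into one block gives 2·(7)! = 10080 arrangements.
Complementary counting: 40320 − 10080 = 30240.

30240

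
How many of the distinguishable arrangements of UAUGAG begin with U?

With the first slot taken by U, it remains to arrange the other 5 letters (AUGAG).
Those 5 letters have A appearing twice and G appearing twice, giving (5)!/(2!·2!) = 30.

30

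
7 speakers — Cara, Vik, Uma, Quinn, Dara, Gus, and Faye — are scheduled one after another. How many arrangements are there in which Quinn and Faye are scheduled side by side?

1440

Glue Quinn and Faye into one block (2 internal orders), leaving 6 units to arrange in a row.
So the count is 2·(6)! = 1440.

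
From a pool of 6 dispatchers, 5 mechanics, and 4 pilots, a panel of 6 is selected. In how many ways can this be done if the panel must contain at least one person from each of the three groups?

With no constraint there are C(15,6) = 5005 possible selections.
Selections missing a whole group: no dispatchers → C(9,6) = 84; no mechanics → C(10,6) = 210; no pilots → C(11,6) = 462.
Add back selections omitting two groups (i.e. drawn from a single group): C(6,6) + C(5,6) + C(4,6) = 1.
By inclusion–exclusion: 5005 − 756 + 1 = 4250.

4250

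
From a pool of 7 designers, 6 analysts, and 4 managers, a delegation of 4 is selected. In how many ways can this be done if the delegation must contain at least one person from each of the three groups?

Unrestricted: C(17,4) = 2380 ways to pick any 4 of the 17.
Subtract selections that omit an entire group: no designers → C(10,4) = 210; no analysts → C(11,4) = 330; no managers → C(13,4) = 715.
Add back selections omitting two groups (i.e. drawn from a single group): C(7,4) + C(6,4) + C(4,4) = 51.
By inclusion–exclusion: 2380 − 1255 + 51 = 1176.

1176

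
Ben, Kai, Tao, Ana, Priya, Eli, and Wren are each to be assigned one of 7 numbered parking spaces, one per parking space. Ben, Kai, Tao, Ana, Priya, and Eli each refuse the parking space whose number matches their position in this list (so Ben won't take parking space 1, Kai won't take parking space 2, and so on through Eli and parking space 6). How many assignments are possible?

Let Aᵢ (for 1 ≤ i ≤ 6) be the placements that put person i in their forbidden parking space. Any j of these fix j positions, leaving (7−j)! ways to fill the rest, and there are C(6,j) ways to pick which j.
By inclusion–exclusion, the number of valid placements is Σ_{j=0}^{6} (−1)^j C(6,j)·(7−j)!.
Computing: 5040 − 4320 + 1800 − 480 + 90 − 12 + 1 = 2119.

2119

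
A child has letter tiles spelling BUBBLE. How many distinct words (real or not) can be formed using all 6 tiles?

120

The 6 letters of BUBBLE have repeats: B appearing 3 times.
Dividing 6! = 720 by 3! = 6 for the repeated letters gives 120.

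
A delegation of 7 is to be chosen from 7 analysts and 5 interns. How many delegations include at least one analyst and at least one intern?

791

Unrestricted: C(12,7) = 792 ways to pick any 7 of the 12.
Subtract selections that omit an entire group: no analysts → C(5,7) = 0; no interns → C(7,7) = 1.
Both groups omitted at once is impossible, so 792 − 1 = 791.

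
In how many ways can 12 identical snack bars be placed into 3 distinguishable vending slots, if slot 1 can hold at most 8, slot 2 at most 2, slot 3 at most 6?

12

Ignoring the caps, the number of non-negative solutions to x_1+…+x_3 = 12 is C(14,2) = 91.
Subtract solutions that violate a single cap (substitute x_i' = x_i − (cap_i+1)): x_1 ≥ 9 gives C(5,2) = 10; x_2 ≥ 3 gives C(11,2) = 55; x_3 ≥ 7 gives C(7,2) = 21. Together 86.
Add back pairs where two caps are both exceeded: 1 + 0 + 6 = 7.
By inclusion–exclusion the count is 91 − 86 + 7 = 12.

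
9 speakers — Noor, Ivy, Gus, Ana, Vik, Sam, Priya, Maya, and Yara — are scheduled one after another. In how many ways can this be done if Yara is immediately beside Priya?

Glue Yara and Priya into one block (2 internal orders), leaving 8 units to arrange in a row.
That gives 2 × 8! = 2 × 40320 = 80640.

80640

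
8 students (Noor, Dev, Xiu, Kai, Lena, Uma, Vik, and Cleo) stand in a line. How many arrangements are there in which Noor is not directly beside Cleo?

30240

There are 8! = 40320 arrangements in all. If Noor and Cleo are adjacent, merging them into one block gives 2·(7)! = 10080 arrangements.
So 40320 − 10080 = 30240 arrangements keep them apart.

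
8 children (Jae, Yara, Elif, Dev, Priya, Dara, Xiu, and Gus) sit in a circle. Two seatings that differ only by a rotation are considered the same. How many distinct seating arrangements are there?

5040

Seat Jae anywhere (absorbing the rotational symmetry), then permute the other 7: (7)! = 5040.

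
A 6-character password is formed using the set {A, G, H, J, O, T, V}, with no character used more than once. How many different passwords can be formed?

Choose and order 6 of the 7 symbols: the first character has 7 options, the next 6, and so on down to 2.
7 × 6 × 5 × 4 × 3 × 2 = 5040.

5040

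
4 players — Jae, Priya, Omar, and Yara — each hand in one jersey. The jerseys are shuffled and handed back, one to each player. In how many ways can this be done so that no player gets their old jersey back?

Count assignments avoiding every fixed point. For any j of the 4 players fixed to their old jersey, the other 4−j can be arranged in (4−j)! ways.
By inclusion–exclusion this is Σ_{j=0}^{4} (−1)^j C(4,j)·(4−j)!.
Computing: 24 − 24 + 12 − 4 + 1 = 9.

9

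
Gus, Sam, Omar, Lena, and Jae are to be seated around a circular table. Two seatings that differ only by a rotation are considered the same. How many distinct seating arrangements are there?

Seat Gus anywhere (absorbing the rotational symmetry), then permute the other 4: (4)! = 24.

24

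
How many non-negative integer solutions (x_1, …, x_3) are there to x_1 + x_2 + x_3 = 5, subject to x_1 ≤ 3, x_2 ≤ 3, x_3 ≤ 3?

12

By stars and bars, unrestricted non-negative solutions to x_1+…+x_3 = 5 number C(5+2,2) = 21.
Subtract solutions that violate a single cap (substitute x_i' = x_i − (cap_i+1)): x_1 ≥ 4 gives C(3,2) = 3; x_2 ≥ 4 gives C(3,2) = 3; x_3 ≥ 4 gives C(3,2) = 3. Together 9.
No two caps can be exceeded simultaneously, so the pair terms are all 0.
By inclusion–exclusion the count is 21 − 9 + 0 = 12.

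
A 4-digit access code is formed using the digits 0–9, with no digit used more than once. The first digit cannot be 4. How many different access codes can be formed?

The first digit has 10−1 = 9 choices (anything except 4).
The remaining 3 digits are filled from the other 9 symbols without repetition: 9 × 8 × 7 = 504.
Total: 9 × 504 = 4536.

4536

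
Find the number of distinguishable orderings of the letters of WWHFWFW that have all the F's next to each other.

30

Treat the 2 copies of F as a single block. The multiset to arrange is then {FF, H, W, W, W, W}, 6 items in all.
That gives (6)!/(4!) = 30 arrangements.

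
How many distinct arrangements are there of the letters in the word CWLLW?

Letter multiplicities in CWLLW: C×1, L×2, W×2.
So there are 5! / (2!·2!) = 30 distinguishable arrangements.

30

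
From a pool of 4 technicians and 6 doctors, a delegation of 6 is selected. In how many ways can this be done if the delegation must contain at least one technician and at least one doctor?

209

With no constraint there are C(10,6) = 210 possible selections.
Selections missing a whole group: no technicians → C(6,6) = 1; no doctors → C(4,6) = 0.
Both groups omitted at once is impossible, so 210 − 1 = 209.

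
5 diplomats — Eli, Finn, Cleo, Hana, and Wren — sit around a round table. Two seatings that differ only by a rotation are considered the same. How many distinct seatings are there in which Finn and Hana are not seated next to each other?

All circular seatings of 5 people number (4)! = 24.
Those with Finn next to Hana: fuse the pair into one unit and seat 4 units around a circle — 2·(3)! = 12.
Subtracting, 24 − 12 = 12.

12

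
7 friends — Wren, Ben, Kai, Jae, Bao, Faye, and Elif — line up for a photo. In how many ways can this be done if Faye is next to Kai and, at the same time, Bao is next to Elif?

480

Treat {Faye,Kai} as one block (2 orders) and {Bao,Elif} as another (2 orders).
That leaves 5 units to arrange: 2 × 2 × 5! = 4 × 120 = 480.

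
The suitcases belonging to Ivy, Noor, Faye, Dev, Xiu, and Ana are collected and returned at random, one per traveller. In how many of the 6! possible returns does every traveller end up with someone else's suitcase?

265

Let Aᵢ be the assignments in which traveller i gets their own suitcase. We want the size of the complement of A₁∪…∪A_6.
By inclusion–exclusion this is Σ_{j=0}^{6} (−1)^j C(6,j)·(6−j)!.
Computing: 720 − 720 + 360 − 120 + 30 − 6 + 1 = 265.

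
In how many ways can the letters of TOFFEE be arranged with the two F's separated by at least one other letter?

120

Total arrangements of TOFFEE: 6!/(2!·2!) = 180.
Arrangements with the F's together: treat FF as one letter, giving (5)!/(2!) = 60.
Hence 180 − 60 = 120.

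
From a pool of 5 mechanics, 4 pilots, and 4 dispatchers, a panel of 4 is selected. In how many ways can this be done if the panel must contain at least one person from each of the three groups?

Unrestricted: C(13,4) = 715 ways to pick any 4 of the 13.
Subtract selections that omit an entire group: no mechanics → C(8,4) = 70; no pilots → C(9,4) = 126; no dispatchers → C(9,4) = 126.
Add back selections omitting two groups (i.e. drawn from a single group): C(5,4) + C(4,4) + C(4,4) = 7.
By inclusion–exclusion: 715 − 322 + 7 = 400.

400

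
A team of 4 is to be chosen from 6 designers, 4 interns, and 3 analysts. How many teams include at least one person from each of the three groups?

360

With no constraint there are C(13,4) = 715 possible selections.
Subtract selections that omit an entire group: no designers → C(7,4) = 35; no interns → C(9,4) = 126; no analysts → C(10,4) = 210.
Add back selections omitting two groups (i.e. drawn from a single group): C(6,4) + C(4,4) + C(3,4) = 16.
By inclusion–exclusion: 715 − 371 + 16 = 360.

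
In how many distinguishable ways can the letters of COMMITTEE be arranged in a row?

COMMITTEE has 9 letters with E appearing twice, M appearing twice, and T appearing twice.
The number of distinct arrangements is 9!/(2!·2!·2!) = 362880/8 = 45360.

45360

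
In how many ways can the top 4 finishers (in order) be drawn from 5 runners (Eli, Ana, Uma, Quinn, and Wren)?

There are 5 choices for 1st place, 4 for 2nd, and so on down to 2 for position 4.
That gives 5 × 4 × 3 × 2 = 120.

120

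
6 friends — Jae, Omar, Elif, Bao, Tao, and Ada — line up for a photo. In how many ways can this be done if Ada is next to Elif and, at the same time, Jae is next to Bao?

Treat {Ada,Elif} as one block (2 orders) and {Jae,Bao} as another (2 orders).
That leaves 4 units to arrange: 2 × 2 × 4! = 4 × 24 = 96.

96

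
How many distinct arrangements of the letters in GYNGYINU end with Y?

1260

With the last slot taken by Y, it remains to arrange the other 7 letters (GNGYINU).
Those 7 letters have G appearing twice and N appearing twice, giving (7)!/(2!·2!) = 1260.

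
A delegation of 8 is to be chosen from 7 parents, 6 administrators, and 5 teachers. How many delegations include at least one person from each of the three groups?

Total 8-person selections from all 18: C(18,8) = 43758.
Subtract selections that omit an entire group: no parents → C(11,8) = 165; no administrators → C(12,8) = 495; no teachers → C(13,8) = 1287.
Add back selections omitting two groups (i.e. drawn from a single group): C(7,8) + C(6,8) + C(5,8) = 0.
By inclusion–exclusion: 43758 − 1947 + 0 = 41811.

41811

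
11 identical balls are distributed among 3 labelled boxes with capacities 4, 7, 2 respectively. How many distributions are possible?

Ignoring the caps, the number of non-negative solutions to x_1+…+x_3 = 11 is C(13,2) = 78.
Subtract solutions that violate a single cap (substitute x_i' = x_i − (cap_i+1)): x_1 ≥ 5 gives C(8,2) = 28; x_2 ≥ 8 gives C(5,2) = 10; x_3 ≥ 3 gives C(10,2) = 45. Together 83.
Add back pairs where two caps are both exceeded: 0 + 10 + 1 = 11.
By inclusion–exclusion the count is 78 − 83 + 11 = 6.

6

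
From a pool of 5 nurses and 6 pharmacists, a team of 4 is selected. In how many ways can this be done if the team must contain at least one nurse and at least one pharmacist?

310

With no constraint there are C(11,4) = 330 possible selections.
Subtract selections that omit an entire group: no nurses → C(6,4) = 15; no pharmacists → C(5,4) = 5.
Both groups omitted at once is impossible, so 330 − 20 = 310.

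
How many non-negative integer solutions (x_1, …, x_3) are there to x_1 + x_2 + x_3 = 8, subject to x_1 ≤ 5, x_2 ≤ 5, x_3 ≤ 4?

Without the upper bounds there are C(10,2) = 45 ways to split 8 among 3 variables.
Subtract solutions that violate a single cap (substitute x_i' = x_i − (cap_i+1)): x_1 ≥ 6 gives C(4,2) = 6; x_2 ≥ 6 gives C(4,2) = 6; x_3 ≥ 5 gives C(5,2) = 10. Together 22.
No two caps can be exceeded simultaneously, so the pair terms are all 0.
By inclusion–exclusion the count is 45 − 22 + 0 = 23.

23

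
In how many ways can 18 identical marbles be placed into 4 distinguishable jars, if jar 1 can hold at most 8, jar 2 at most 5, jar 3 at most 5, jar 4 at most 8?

145

Without the upper bounds there are C(21,3) = 1330 ways to split 18 among 4 jars.
Subtract solutions that violate a single cap (substitute x_i' = x_i − (cap_i+1)): x_1 ≥ 9 gives C(12,3) = 220; x_2 ≥ 6 gives C(15,3) = 455; x_3 ≥ 6 gives C(15,3) = 455; x_4 ≥ 9 gives C(12,3) = 220. Together 1350.
Add back pairs where two caps are both exceeded: 20 + 20 + 1 + 84 + 20 + 20 = 165.
By inclusion–exclusion the count is 1330 − 1350 + 165 = 145.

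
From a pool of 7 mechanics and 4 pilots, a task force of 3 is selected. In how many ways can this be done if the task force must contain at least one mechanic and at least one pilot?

126

Unrestricted: C(11,3) = 165 ways to pick any 3 of the 11.
Subtract selections that omit an entire group: no mechanics → C(4,3) = 4; no pilots → C(7,3) = 35.
Both groups omitted at once is impossible, so 165 − 39 = 126.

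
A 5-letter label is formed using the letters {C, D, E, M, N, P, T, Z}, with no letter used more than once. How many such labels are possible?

With no repetition, fill the 5 letters in order: 8 choices, then 7, down to 4.
8 × 7 × 6 × 5 × 4 = 6720.

6720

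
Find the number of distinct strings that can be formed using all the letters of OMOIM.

30

Letter multiplicities in OMOIM: I×1, M×2, O×2.
So there are 5! / (2!·2!) = 30 distinguishable arrangements.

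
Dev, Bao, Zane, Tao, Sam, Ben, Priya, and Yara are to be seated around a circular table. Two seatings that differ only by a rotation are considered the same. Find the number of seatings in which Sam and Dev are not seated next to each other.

3600

Without the restriction there are (7)! = 5040 seatings.
Those with Sam next to Dev: fuse the pair into one unit and seat 7 units around a circle — 2·(6)! = 1440.
Subtracting, 5040 − 1440 = 3600.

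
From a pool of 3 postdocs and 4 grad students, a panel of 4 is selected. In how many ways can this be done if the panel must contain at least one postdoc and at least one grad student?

34

Unrestricted: C(7,4) = 35 ways to pick any 4 of the 7.
Selections missing a whole group: no postdocs → C(4,4) = 1; no grad students → C(3,4) = 0.
Both groups omitted at once is impossible, so 35 − 1 = 34.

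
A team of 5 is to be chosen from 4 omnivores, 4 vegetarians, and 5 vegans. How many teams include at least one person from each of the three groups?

With no constraint there are C(13,5) = 1287 possible selections.
Subtract selections that omit an entire group: no omnivores → C(9,5) = 126; no vegetarians → C(9,5) = 126; no vegans → C(8,5) = 56.
Add back selections omitting two groups (i.e. drawn from a single group): C(4,5) + C(4,5) + C(5,5) = 1.
By inclusion–exclusion: 1287 − 308 + 1 = 980.

980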